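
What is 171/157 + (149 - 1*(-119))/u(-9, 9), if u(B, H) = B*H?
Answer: -28225/12717 ≈ -2.2195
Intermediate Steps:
171/157 + (149 - 1*(-119))/u(-9, 9) = 171/157 + (149 - 1*(-119))/((-9*9)) = 171*(1/157) + (149 + 119)/(-81) = 171/157 + 268*(-1/81) = 171/157 - 268/81 = -28225/12717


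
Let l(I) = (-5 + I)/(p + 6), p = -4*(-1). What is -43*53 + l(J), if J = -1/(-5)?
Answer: -56987/25 ≈ -2279.5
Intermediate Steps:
J = ⅕ (J = -1*(-⅕) = ⅕ ≈ 0.20000)
p = 4
l(I) = -½ + I/10 (l(I) = (-5 + I)/(4 + 6) = (-5 + I)/10 = (-5 + I)*(⅒) = -½ + I/10)
-43*53 + l(J) = -43*53 + (-½ + (⅒)*(⅕)) = -2279 + (-½ + 1/50) = -2279 - 12/25 = -56987/25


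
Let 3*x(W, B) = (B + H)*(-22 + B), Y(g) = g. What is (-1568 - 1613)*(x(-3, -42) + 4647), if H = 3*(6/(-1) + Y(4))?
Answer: -18039451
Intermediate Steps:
H = -6 (H = 3*(6/(-1) + 4) = 3*(6*(-1) + 4) = 3*(-6 + 4) = 3*(-2) = -6)
x(W, B) = (-22 + B)*(-6 + B)/3 (x(W, B) = ((B - 6)*(-22 + B))/3 = ((-6 + B)*(-22 + B))/3 = ((-22 + B)*(-6 + B))/3 = (-22 + B)*(-6 + B)/3)
(-1568 - 1613)*(x(-3, -42) + 4647) = (-1568 - 1613)*((44 - 28/3*(-42) + (⅓)*(-42)²) + 4647) = -3181*((44 + 392 + (⅓)*1764) + 4647) = -3181*((44 + 392 + 588) + 4647) = -3181*(1024 + 4647) = -3181*5671 = -18039451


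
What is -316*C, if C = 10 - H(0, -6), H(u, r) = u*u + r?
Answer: -5056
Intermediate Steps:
H(u, r) = r + u² (H(u, r) = u² + r = r + u²)
C = 16 (C = 10 - (-6 + 0²) = 10 - (-6 + 0) = 10 - 1*(-6) = 10 + 6 = 16)
-316*C = -316*16 = -5056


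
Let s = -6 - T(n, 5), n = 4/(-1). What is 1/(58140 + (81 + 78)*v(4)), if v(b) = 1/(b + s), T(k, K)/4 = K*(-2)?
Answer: 38/2209479 ≈ 1.7199e-5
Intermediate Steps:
n = -4 (n = 4*(-1) = -4)
T(k, K) = -8*K (T(k, K) = 4*(K*(-2)) = 4*(-2*K) = -8*K)
s = 34 (s = -6 - (-8)*5 = -6 - 1*(-40) = -6 + 40 = 34)
v(b) = 1/(34 + b) (v(b) = 1/(b + 34) = 1/(34 + b))
1/(58140 + (81 + 78)*v(4)) = 1/(58140 + (81 + 78)/(34 + 4)) = 1/(58140 + 159/38) = 1/(2209479/38) = 38/2209479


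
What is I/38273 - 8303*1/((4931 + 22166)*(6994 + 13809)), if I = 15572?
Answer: 8777601349933/21574447655243 ≈ 0.40685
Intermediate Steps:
I/38273 - 8303*1/((4931 + 22166)*(6994 + 13809)) = 15572/38273 - 8303*1/((4931 + 22166)*(6994 + 13809)) = 15572*(1/38273) - 8303/(27097*20803) = 15572/38273 - 8303/563698891 = 8777601349933/21574447655243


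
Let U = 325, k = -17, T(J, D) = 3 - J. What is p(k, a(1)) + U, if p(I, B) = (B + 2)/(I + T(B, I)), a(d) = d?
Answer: 1624/5 ≈ 324.80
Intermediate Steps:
p(I, B) = (2 + B)/(3 + I - B) (p(I, B) = (B + 2)/(I + (3 - B)) = (2 + B)/(3 + I - B))
p(k, a(1)) + U = (2 + 1)/(3 - 17 - 1*1) + 325 = 3/(3 - 17 - 1) + 325 = 3/(-15) + 325 = -1/15*3 + 325 = -1/5 + 325 = 1624/5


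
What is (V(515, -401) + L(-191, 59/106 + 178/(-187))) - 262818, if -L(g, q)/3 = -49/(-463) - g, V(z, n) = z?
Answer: -121711735/463 ≈ -2.6288e+5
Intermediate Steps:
L(g, q) = -147/463 + 3*g (L(g, q) = -3*(-49/(-463) - g) = -3*(-49*(-1/463) - g) = -3*(49/463 - g) = -147/463 + 3*g)
(V(515, -401) + L(-191, 59/106 + 178/(-187))) - 262818 = (515 + (-147/463 + 3*(-191))) - 262818 = (515 + (-147/463 - 573)) - 262818 = (515 - 265446/463) - 262818 = -27001/463 - 262818 = -121711735/463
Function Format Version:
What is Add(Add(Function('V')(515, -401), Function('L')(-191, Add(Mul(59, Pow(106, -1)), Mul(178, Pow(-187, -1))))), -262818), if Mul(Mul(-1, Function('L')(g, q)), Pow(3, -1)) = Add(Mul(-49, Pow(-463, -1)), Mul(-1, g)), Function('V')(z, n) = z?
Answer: Rational(-121711735, 463) ≈ -2.6288e+5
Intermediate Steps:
Function('L')(g, q) = Add(Rational(-147, 463), Mul(3, g)) (Function('L')(g, q) = Mul(-3, Add(Mul(-49, Pow(-463, -1)), Mul(-1, g))) = Mul(-3, Add(Mul(-49, Rational(-1, 463)), Mul(-1, g))) = Mul(-3, Add(Rational(49, 463), Mul(-1, g))) = Add(Rational(-147, 463), Mul(3, g)))
Add(Add(Function('V')(515, -401), Function('L')(-191, Add(Mul(59, Pow(106, -1)), Mul(178, Pow(-187, -1))))), -262818) = Add(Add(515, Add(Rational(-147, 463), Mul(3, -191))), -262818) = Add(Add(515, Add(Rational(-147, 463), -573)), -262818) = Add(Add(515, Rational(-265446, 463)), -262818) = Add(Rational(-27001, 463), -262818) = Rational(-121711735, 463)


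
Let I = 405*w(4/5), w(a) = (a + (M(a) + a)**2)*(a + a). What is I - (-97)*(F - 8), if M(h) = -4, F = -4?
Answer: 149748/25 ≈ 5989.9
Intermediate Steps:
w(a) = 2*a*(a + (-4 + a)**2) (w(a) = (a + (-4 + a)**2)*(a + a) = (a + (-4 + a)**2)*(2*a) = 2*a*(a + (-4 + a)**2))
I = 178848/25 (I = 405*(2*(4/5)*(4/5 + (-4 + 4/5)**2)) = 405*(2*(4/5)*(4/5 + (-16/5)**2)) = 405*(2*(4/5)*(4/5 + 256/25)) = 405*(2*(4/5)*(276/25)) = 405*(2208/125) = 178848/25 ≈ 7153.9)
I - (-97)*(F - 8) = 178848/25 - (-97)*(-4 - 8) = 178848/25 - (-97)*(-12) = 178848/25 - 1*1164 = 178848/25 - 1164 = 149748/25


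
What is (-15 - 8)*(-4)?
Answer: 92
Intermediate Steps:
(-15 - 8)*(-4) = -23*(-4) = 92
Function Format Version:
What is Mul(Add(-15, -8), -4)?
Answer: 92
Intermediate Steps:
Mul(Add(-15, -8), -4) = Mul(-23, -4) = 92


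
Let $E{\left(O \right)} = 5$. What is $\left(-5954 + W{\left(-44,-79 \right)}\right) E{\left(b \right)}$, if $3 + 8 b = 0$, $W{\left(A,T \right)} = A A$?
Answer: $-20090$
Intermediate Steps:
$W{\left(A,T \right)} = A^{2}$
$b = - \frac{3}{8}$ ($b = - \frac{3}{8} + \frac{1}{8} \cdot 0 = - \frac{3}{8} + 0 = - \frac{3}{8} \approx -0.375$)
$\left(-5954 + W{\left(-44,-79 \right)}\right) E{\left(b \right)} = \left(-5954 + \left(-44\right)^{2}\right) 5 = \left(-5954 + 1936\right) 5 = \left(-4018\right) 5 = -20090$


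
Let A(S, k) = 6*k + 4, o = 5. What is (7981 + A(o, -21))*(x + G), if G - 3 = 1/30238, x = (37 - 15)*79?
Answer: 413732017381/30238 ≈ 1.3683e+7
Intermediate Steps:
A(S, k) = 4 + 6*k
x = 1738 (x = 22*79 = 1738)
G = 90715/30238 (G = 3 + 1/30238 = 90715/30238 ≈ 3.0000)
(7981 + A(o, -21))*(x + G) = (7981 + (4 + 6*(-21)))*(1738 + 90715/30238) = (7981 + (4 - 126))*(52644359/30238) = (7981 - 122)*(52644359/30238) = 7859*(52644359/30238) = 413732017381/30238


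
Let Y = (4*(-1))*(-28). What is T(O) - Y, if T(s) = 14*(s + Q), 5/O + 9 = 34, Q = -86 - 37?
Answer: -9156/5 ≈ -1831.2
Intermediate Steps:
Q = -123
Y = 112 (Y = -4*(-28) = 112)
O = 1/5 (O = 5/(-9 + 34) = 5/25 = 5*(1/25) = 1/5 ≈ 0.20000)
T(s) = -1722 + 14*s (T(s) = 14*(s - 123) = 14*(-123 + s) = -1722 + 14*s)
T(O) - Y = (-1722 + 14*(1/5)) - 1*112 = (-1722 + 14/5) - 112 = -8596/5 - 112 = -9156/5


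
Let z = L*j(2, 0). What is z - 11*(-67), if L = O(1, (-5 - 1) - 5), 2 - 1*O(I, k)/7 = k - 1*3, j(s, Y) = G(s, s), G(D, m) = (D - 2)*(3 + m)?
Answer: 737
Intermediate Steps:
G(D, m) = (-2 + D)*(3 + m)
j(s, Y) = -6 + s + s² (j(s, Y) = -6 - 2*s + 3*s + s*s = -6 - 2*s + 3*s + s² = -6 + s + s²)
O(I, k) = 35 - 7*k (O(I, k) = 14 - 7*(k - 1*3) = 14 - 7*(k - 3) = 14 - 7*(-3 + k) = 14 + (21 - 7*k) = 35 - 7*k)
L = 112 (L = 35 - 7*((-5 - 1) - 5) = 35 - 7*(-6 - 5) = 35 - 7*(-11) = 35 + 77 = 112)
z = 0 (z = 112*(-6 + 2 + 2²) = 112*(-6 + 2 + 4) = 112*0 = 0)
z - 11*(-67) = 0 - 11*(-67) = 0 + 737 = 737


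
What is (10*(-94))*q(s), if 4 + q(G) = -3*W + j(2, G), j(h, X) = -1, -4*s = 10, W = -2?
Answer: -940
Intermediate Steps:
s = -5/2 (s = -¼*10 = -5/2 ≈ -2.5000)
q(G) = 1 (q(G) = -4 + (-3*(-2) - 1) = -4 + (6 - 1) = -4 + 5 = 1)
(10*(-94))*q(s) = (10*(-94))*1 = -940*1 = -940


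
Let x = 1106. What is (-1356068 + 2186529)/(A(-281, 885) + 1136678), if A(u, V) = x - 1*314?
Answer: 830461/1137470 ≈ 0.73009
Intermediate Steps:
A(u, V) = 792 (A(u, V) = 1106 - 1*314 = 1106 - 314 = 792)
(-1356068 + 2186529)/(A(-281, 885) + 1136678) = (-1356068 + 2186529)/(792 + 1136678) = 830461/1137470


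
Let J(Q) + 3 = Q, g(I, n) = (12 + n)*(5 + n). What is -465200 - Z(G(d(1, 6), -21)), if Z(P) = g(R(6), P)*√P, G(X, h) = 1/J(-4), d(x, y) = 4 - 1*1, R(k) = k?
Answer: -465200 - 2822*I*√7/343 ≈ -4.652e+5 - 21.768*I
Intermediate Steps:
d(x, y) = 3 (d(x, y) = 4 - 1 = 3)
g(I, n) = (5 + n)*(12 + n)
J(Q) = -3 + Q
G(X, h) = -⅐ (G(X, h) = 1/(-3 - 4) = 1/(-7) = -⅐)
Z(P) = √P*(60 + P² + 17*P) (Z(P) = (60 + P² + 17*P)*√P = √P*(60 + P² + 17*P))
-465200 - Z(G(d(1, 6), -21)) = -465200 - √(-⅐)*(60 + (-⅐)² + 17*(-⅐)) = -465200 - I*√7/7*(60 + 1/49 - 17/7) = -465200 - I*√7/7*2822/49 = -465200 - 2822*I*√7/343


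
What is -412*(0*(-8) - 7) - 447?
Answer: 2437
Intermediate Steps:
-412*(0*(-8) - 7) - 447 = -412*(0 - 7) - 447 = -412*(-7) - 447 = 2884 - 447 = 2437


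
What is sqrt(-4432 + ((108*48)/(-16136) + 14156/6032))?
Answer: 3*I*sqrt(1138448004968573)/1520818 ≈ 66.558*I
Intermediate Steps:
sqrt(-4432 + ((108*48)/(-16136) + 14156/6032)) = sqrt(-4432 + (5184*(-1/16136) + 14156*(1/6032))) = sqrt(-4432 + (-648/2017 + 3539/1508)) = sqrt(-4432 + 6160979/3041636) = sqrt(-13474369773/3041636) = 3*I*sqrt(1138448004968573)/1520818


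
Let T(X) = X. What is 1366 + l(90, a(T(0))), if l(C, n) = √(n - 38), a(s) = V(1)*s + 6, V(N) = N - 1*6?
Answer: 1366 + 4*I*√2 ≈ 1366.0 + 5.6569*I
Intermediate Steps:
V(N) = -6 + N (V(N) = N - 6 = -6 + N)
a(s) = 6 - 5*s (a(s) = (-6 + 1)*s + 6 = -5*s + 6 = 6 - 5*s)
l(C, n) = √(-38 + n)
1366 + l(90, a(T(0))) = 1366 + √(-38 + (6 - 5*0)) = 1366 + √(-38 + (6 + 0)) = 1366 + √(-38 + 6) = 1366 + √(-32) = 1366 + 4*I*√2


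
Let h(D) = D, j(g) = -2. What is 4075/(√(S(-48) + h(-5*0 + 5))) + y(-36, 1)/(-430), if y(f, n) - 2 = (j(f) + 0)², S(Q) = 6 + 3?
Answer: -3/215 + 4075*√14/14 ≈ 1089.1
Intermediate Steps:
S(Q) = 9
y(f, n) = 6 (y(f, n) = 2 + (-2 + 0)² = 2 + (-2)² = 2 + 4 = 6)
4075/(√(S(-48) + h(-5*0 + 5))) + y(-36, 1)/(-430) = 4075/(√(9 + (-5*0 + 5))) + 6/(-430) = 4075/(√(9 + (0 + 5))) + 6*(-1/430) = 4075/(√(9 + 5)) - 3/215 = 4075/(√14) - 3/215 = 4075*(√14/14) - 3/215 = 4075*√14/14 - 3/215 = -3/215 + 4075*√14/14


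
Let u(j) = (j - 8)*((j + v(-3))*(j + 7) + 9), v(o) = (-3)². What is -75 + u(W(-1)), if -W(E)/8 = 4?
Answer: -23435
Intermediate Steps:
v(o) = 9
W(E) = -32 (W(E) = -8*4 = -32)
u(j) = (-8 + j)*(9 + (7 + j)*(9 + j)) (u(j) = (j - 8)*((j + 9)*(j + 7) + 9) = (-8 + j)*((9 + j)*(7 + j) + 9) = (-8 + j)*((7 + j)*(9 + j) + 9) = (-8 + j)*(9 + (7 + j)*(9 + j)))
-75 + u(W(-1)) = -75 + (-576 + (-32)³ - 56*(-32) + 8*(-32)²) = -75 + (-576 - 32768 + 1792 + 8*1024) = -75 + (-576 - 32768 + 1792 + 8192) = -75 - 23360 = -23435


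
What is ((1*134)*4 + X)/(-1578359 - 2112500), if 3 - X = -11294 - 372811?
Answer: -384644/3690859 ≈ -0.10422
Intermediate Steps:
X = 384108 (X = 3 - (-11294 - 372811) = 3 - 1*(-384105) = 3 + 384105 = 384108)
((1*134)*4 + X)/(-1578359 - 2112500) = ((1*134)*4 + 384108)/(-1578359 - 2112500) = (134*4 + 384108)/(-3690859) = (536 + 384108)*(-1/3690859) = 384644*(-1/3690859) = -384644/3690859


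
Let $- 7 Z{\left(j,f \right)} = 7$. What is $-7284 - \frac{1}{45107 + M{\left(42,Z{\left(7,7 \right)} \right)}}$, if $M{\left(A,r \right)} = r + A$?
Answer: $- \frac{328858033}{45148} \approx -7284.0$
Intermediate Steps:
$Z{\left(j,f \right)} = -1$ ($Z{\left(j,f \right)} = \left(- \frac{1}{7}\right) 7 = -1$)
$M{\left(A,r \right)} = A + r$
$-7284 - \frac{1}{45107 + M{\left(42,Z{\left(7,7 \right)} \right)}} = -7284 - \frac{1}{45107 + \left(42 - 1\right)} = -7284 - \frac{1}{45107 + 41} = -7284 - \frac{1}{45148} = - \frac{328858033}{45148}$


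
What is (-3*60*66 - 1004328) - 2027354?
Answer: -3043562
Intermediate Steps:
(-3*60*66 - 1004328) - 2027354 = (-180*66 - 1004328) - 2027354 = (-11880 - 1004328) - 2027354 = -1016208 - 2027354 = -3043562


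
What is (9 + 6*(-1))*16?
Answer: 48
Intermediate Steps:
(9 + 6*(-1))*16 = (9 - 6)*16 = 3*16 = 48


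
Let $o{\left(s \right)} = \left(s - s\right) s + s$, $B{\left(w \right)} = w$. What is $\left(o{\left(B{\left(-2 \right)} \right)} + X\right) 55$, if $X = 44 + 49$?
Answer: $5005$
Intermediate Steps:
$X = 93$
$o{\left(s \right)} = s$ ($o{\left(s \right)} = 0 s + s = 0 + s = s$)
$\left(o{\left(B{\left(-2 \right)} \right)} + X\right) 55 = \left(-2 + 93\right) 55 = 91 \cdot 55 = 5005$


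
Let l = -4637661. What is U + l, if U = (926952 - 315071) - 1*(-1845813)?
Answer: -2179967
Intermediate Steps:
U = 2457694 (U = 611881 + 1845813 = 2457694)
U + l = 2457694 - 4637661 = -2179967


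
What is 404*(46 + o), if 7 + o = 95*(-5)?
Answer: -176144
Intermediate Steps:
o = -482 (o = -7 + 95*(-5) = -7 - 475 = -482)
404*(46 + o) = 404*(46 - 482) = 404*(-436) = -176144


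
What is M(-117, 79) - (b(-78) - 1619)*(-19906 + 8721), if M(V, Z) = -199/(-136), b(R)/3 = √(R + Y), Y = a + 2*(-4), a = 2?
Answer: -2462757841/136 + 67110*I*√21 ≈ -1.8109e+7 + 3.0754e+5*I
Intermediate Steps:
Y = -6 (Y = 2 + 2*(-4) = 2 - 8 = -6)
b(R) = 3*√(-6 + R) (b(R) = 3*√(R - 6) = 3*√(-6 + R))
M(V, Z) = 199/136 (M(V, Z) = -199*(-1/136) = 199/136)
M(-117, 79) - (b(-78) - 1619)*(-19906 + 8721) = 199/136 - (3*√(-6 - 78) - 1619)*(-19906 + 8721) = 199/136 - (3*√(-84) - 1619)*(-11185) = 199/136 - (3*(2*I*√21) - 1619)*(-11185) = 199/136 - (6*I*√21 - 1619)*(-11185) = 199/136 - (-1619 + 6*I*√21)*(-11185) = 199/136 - (18108515 - 67110*I*√21) = 199/136 + (-18108515 + 67110*I*√21) = -2462757841/136 + 67110*I*√21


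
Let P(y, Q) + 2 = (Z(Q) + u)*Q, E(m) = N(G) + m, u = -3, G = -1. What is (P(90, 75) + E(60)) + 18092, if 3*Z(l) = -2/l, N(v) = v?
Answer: 53770/3 ≈ 17923.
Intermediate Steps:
Z(l) = -2/(3*l) (Z(l) = (-2/l)/3 = -2/(3*l))
E(m) = -1 + m
P(y, Q) = -2 + Q*(-3 - 2/(3*Q)) (P(y, Q) = -2 + (-2/(3*Q) - 3)*Q = -2 + (-3 - 2/(3*Q))*Q = -2 + Q*(-3 - 2/(3*Q)))
(P(90, 75) + E(60)) + 18092 = ((-8/3 - 3*75) + (-1 + 60)) + 18092 = ((-8/3 - 225) + 59) + 18092 = (-683/3 + 59) + 18092 = -506/3 + 18092 = 53770/3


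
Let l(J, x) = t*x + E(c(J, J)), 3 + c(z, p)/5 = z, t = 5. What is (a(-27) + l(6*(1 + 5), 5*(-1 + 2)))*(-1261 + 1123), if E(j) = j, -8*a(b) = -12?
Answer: -26427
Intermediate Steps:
c(z, p) = -15 + 5*z
a(b) = 3/2 (a(b) = -⅛*(-12) = 3/2)
l(J, x) = -15 + 5*J + 5*x (l(J, x) = 5*x + (-15 + 5*J) = -15 + 5*J + 5*x)
(a(-27) + l(6*(1 + 5), 5*(-1 + 2)))*(-1261 + 1123) = (3/2 + (-15 + 5*(6*(1 + 5)) + 5*(5*(-1 + 2))))*(-1261 + 1123) = (3/2 + (-15 + 5*(6*6) + 5*(5*1)))*(-138) = (3/2 + (-15 + 5*36 + 5*5))*(-138) = (3/2 + (-15 + 180 + 25))*(-138) = (3/2 + 190)*(-138) = (383/2)*(-138) = -26427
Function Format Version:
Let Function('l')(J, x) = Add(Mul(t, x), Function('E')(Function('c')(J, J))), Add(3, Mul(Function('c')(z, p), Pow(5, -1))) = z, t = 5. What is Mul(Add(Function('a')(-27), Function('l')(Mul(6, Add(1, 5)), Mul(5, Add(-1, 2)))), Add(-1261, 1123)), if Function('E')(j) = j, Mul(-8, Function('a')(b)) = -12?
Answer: -26427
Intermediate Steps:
Function('c')(z, p) = Add(-15, Mul(5, z))
Function('a')(b) = Rational(3, 2) (Function('a')(b) = Mul(Rational(-1, 8), -12) = Rational(3, 2))
Function('l')(J, x) = Add(-15, Mul(5, J), Mul(5, x)) (Function('l')(J, x) = Add(Mul(5, x), Add(-15, Mul(5, J))) = Add(-15, Mul(5, J), Mul(5, x)))
Mul(Add(Function('a')(-27), Function('l')(Mul(6, Add(1, 5)), Mul(5, Add(-1, 2)))), Add(-1261, 1123)) = Mul(Add(Rational(3, 2), Add(-15, Mul(5, Mul(6, Add(1, 5))), Mul(5, Mul(5, Add(-1, 2))))), Add(-1261, 1123)) = Mul(Add(Rational(3, 2), Add(-15, Mul(5, Mul(6, 6)), Mul(5, Mul(5, 1)))), -138) = Mul(Add(Rational(3, 2), Add(-15, Mul(5, 36), Mul(5, 5))), -138) = Mul(Add(Rational(3, 2), Add(-15, 180, 25)), -138) = Mul(Add(Rational(3, 2), 190), -138) = Mul(Rational(383, 2), -138) = -26427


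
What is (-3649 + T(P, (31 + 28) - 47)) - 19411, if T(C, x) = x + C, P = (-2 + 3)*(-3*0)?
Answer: -23048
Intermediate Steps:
P = 0 (P = 1*0 = 0)
T(C, x) = C + x
(-3649 + T(P, (31 + 28) - 47)) - 19411 = (-3649 + (0 + ((31 + 28) - 47))) - 19411 = (-3649 + (0 + (59 - 47))) - 19411 = (-3649 + (0 + 12)) - 19411 = (-3649 + 12) - 19411 = -3637 - 19411 = -23048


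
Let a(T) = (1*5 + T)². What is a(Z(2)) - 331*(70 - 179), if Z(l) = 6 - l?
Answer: 36160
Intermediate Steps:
a(T) = (5 + T)²
a(Z(2)) - 331*(70 - 179) = (5 + (6 - 1*2))² - 331*(70 - 179) = (5 + (6 - 2))² - 331*(-109) = (5 + 4)² + 36079 = 9² + 36079 = 81 + 36079 = 36160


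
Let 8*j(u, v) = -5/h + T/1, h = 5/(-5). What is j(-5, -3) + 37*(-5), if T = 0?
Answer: -1475/8 ≈ -184.38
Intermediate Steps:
h = -1 (h = 5*(-⅕) = -1)
j(u, v) = 5/8 (j(u, v) = (-5/(-1) + 0/1)/8 = (-5*(-1) + 0*1)/8 = (5 + 0)/8 = (⅛)*5 = 5/8)
j(-5, -3) + 37*(-5) = 5/8 + 37*(-5) = 5/8 - 185 = -1475/8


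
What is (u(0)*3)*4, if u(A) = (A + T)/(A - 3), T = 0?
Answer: 0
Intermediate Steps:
u(A) = A/(-3 + A) (u(A) = (A + 0)/(A - 3) = A/(-3 + A))
(u(0)*3)*4 = ((0/(-3 + 0))*3)*4 = ((0/(-3))*3)*4 = ((0*(-1/3))*3)*4 = (0*3)*4 = 0*4 = 0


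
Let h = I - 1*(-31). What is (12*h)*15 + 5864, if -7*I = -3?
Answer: 80648/7 ≈ 11521.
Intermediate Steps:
I = 3/7 (I = -⅐*(-3) = 3/7 ≈ 0.42857)
h = 220/7 (h = 3/7 - 1*(-31) = 3/7 + 31 = 220/7 ≈ 31.429)
(12*h)*15 + 5864 = (12*(220/7))*15 + 5864 = (2640/7)*15 + 5864 = 39600/7 + 5864 = 80648/7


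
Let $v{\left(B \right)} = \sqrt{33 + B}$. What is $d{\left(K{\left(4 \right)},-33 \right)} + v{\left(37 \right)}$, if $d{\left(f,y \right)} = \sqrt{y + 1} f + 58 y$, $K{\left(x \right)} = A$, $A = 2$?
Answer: $-1914 + \sqrt{70} + 8 i \sqrt{2} \approx -1905.6 + 11.314 i$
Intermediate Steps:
$K{\left(x \right)} = 2$
$d{\left(f,y \right)} = 58 y + f \sqrt{1 + y}$ ($d{\left(f,y \right)} = \sqrt{1 + y} f + 58 y = f \sqrt{1 + y} + 58 y = 58 y + f \sqrt{1 + y}$)
$d{\left(K{\left(4 \right)},-33 \right)} + v{\left(37 \right)} = \left(58 \left(-33\right) + 2 \sqrt{1 - 33}\right) + \sqrt{33 + 37} = \left(-1914 + 2 \sqrt{-32}\right) + \sqrt{70} = \left(-1914 + 2 \cdot 4 i \sqrt{2}\right) + \sqrt{70} = \left(-1914 + 8 i \sqrt{2}\right) + \sqrt{70} = -1914 + \sqrt{70} + 8 i \sqrt{2}$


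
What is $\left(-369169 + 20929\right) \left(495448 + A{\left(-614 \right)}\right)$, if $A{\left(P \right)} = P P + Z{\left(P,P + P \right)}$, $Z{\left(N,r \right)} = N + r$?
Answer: $-303178440480$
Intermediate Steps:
$A{\left(P \right)} = P^{2} + 3 P$ ($A{\left(P \right)} = P P + \left(P + \left(P + P\right)\right) = P^{2} + \left(P + 2 P\right) = P^{2} + 3 P$)
$\left(-369169 + 20929\right) \left(495448 + A{\left(-614 \right)}\right) = \left(-369169 + 20929\right) \left(495448 - 614 \left(3 - 614\right)\right) = - 348240 \left(495448 - -375154\right) = - 348240 \left(495448 + 375154\right) = \left(-348240\right) 870602 = -303178440480$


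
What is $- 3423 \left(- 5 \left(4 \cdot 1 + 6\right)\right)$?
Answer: $171150$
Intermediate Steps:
$- 3423 \left(- 5 \left(4 \cdot 1 + 6\right)\right) = - 3423 \left(- 5 \left(4 + 6\right)\right) = - 3423 \left(\left(-5\right) 10\right) = \left(-3423\right) \left(-50\right) = 171150$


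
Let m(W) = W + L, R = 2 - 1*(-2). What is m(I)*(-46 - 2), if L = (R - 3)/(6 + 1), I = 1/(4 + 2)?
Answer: -104/7 ≈ -14.857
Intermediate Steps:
R = 4 (R = 2 + 2 = 4)
I = ⅙ (I = 1/6 = ⅙ ≈ 0.16667)
L = ⅐ (L = (4 - 3)/(6 + 1) = 1/7 = 1*(⅐) = ⅐ ≈ 0.14286)
m(W) = ⅐ + W (m(W) = W + ⅐ = ⅐ + W)
m(I)*(-46 - 2) = (⅐ + ⅙)*(-46 - 2) = (13/42)*(-48) = -104/7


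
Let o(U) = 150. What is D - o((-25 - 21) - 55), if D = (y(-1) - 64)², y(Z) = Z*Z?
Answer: 3819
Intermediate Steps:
y(Z) = Z²
D = 3969 (D = ((-1)² - 64)² = (1 - 64)² = (-63)² = 3969)
D - o((-25 - 21) - 55) = 3969 - 1*150 = 3969 - 150 = 3819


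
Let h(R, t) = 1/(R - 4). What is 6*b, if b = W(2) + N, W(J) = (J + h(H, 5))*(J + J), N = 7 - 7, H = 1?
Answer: 40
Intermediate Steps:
h(R, t) = 1/(-4 + R)
N = 0
W(J) = 2*J*(-1/3 + J) (W(J) = (J + 1/(-4 + 1))*(J + J) = (J + 1/(-3))*(2*J) = (J - 1/3)*(2*J) = (-1/3 + J)*(2*J) = 2*J*(-1/3 + J))
b = 20/3 (b = (2/3)*2*(-1 + 3*2) + 0 = (2/3)*2*(-1 + 6) + 0 = (2/3)*2*5 + 0 = 20/3 + 0 = 20/3 ≈ 6.6667)
6*b = 6*(20/3) = 40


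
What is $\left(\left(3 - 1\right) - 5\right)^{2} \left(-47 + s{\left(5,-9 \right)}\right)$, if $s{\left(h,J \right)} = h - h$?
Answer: $-423$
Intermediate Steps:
$s{\left(h,J \right)} = 0$
$\left(\left(3 - 1\right) - 5\right)^{2} \left(-47 + s{\left(5,-9 \right)}\right) = \left(\left(3 - 1\right) - 5\right)^{2} \left(-47 + 0\right) = \left(2 - 5\right)^{2} \left(-47\right) = \left(-3\right)^{2} \left(-47\right) = 9 \left(-47\right) = -423$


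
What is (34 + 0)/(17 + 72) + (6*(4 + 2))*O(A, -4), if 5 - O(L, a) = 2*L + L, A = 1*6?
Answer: -41618/89 ≈ -467.62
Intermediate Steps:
A = 6
O(L, a) = 5 - 3*L (O(L, a) = 5 - (2*L + L) = 5 - 3*L)
(34 + 0)/(17 + 72) + (6*(4 + 2))*O(A, -4) = (34 + 0)/(17 + 72) + (6*(4 + 2))*(5 - 3*6) = 34/89 + (6*6)*(5 - 18) = 34*(1/89) + 36*(-13) = 34/89 - 468 = -41618/89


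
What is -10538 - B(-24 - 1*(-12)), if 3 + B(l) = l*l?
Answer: -10679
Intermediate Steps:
B(l) = -3 + l² (B(l) = -3 + l*l = -3 + l²)
-10538 - B(-24 - 1*(-12)) = -10538 - (-3 + (-24 - 1*(-12))²) = -10538 - (-3 + (-24 + 12)²) = -10538 - (-3 + (-12)²) = -10538 - (-3 + 144) = -10538 - 1*141 = -10538 - 141 = -10679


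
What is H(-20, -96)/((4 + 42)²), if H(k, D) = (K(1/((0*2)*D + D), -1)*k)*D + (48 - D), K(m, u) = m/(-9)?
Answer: 329/4761 ≈ 0.069103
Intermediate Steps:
K(m, u) = -m/9 (K(m, u) = m*(-⅑) = -m/9)
H(k, D) = 48 - D - k/9 (H(k, D) = ((-1/(9*((0*2)*D + D)))*k)*D + (48 - D) = ((-1/(9*(0*D + D)))*k)*D + (48 - D) = ((-1/(9*(0 + D)))*k)*D + (48 - D) = ((-1/(9*D))*k)*D + (48 - D) = (-k/(9*D))*D + (48 - D) = -k/9 + (48 - D) = 48 - D - k/9)
H(-20, -96)/((4 + 42)²) = (48 - 1*(-96) - ⅑*(-20))/((4 + 42)²) = (48 + 96 + 20/9)/(46²) = (1316/9)/2116 = (1316/9)*(1/2116) = 329/4761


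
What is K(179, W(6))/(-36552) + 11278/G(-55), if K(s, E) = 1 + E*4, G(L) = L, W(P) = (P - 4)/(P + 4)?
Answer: -27482237/134024 ≈ -205.05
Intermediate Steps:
W(P) = (-4 + P)/(4 + P)
K(s, E) = 1 + 4*E
K(179, W(6))/(-36552) + 11278/G(-55) = (1 + 4*((-4 + 6)/(4 + 6)))/(-36552) + 11278/(-55) = (1 + 4*(2/10))*(-1/36552) + 11278*(-1/55) = (1 + 4*((1/10)*2))*(-1/36552) - 11278/55 = (1 + 4*(1/5))*(-1/36552) - 11278/55 = (1 + 4/5)*(-1/36552) - 11278/55 = (9/5)*(-1/36552) - 11278/55 = -3/60920 - 11278/55 = -27482237/134024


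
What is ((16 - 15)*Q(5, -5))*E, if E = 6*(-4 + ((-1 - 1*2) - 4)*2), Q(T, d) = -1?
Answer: 108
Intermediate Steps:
E = -108 (E = 6*(-4 + ((-1 - 2) - 4)*2) = 6*(-4 + (-3 - 4)*2) = 6*(-4 - 7*2) = 6*(-4 - 14) = 6*(-18) = -108)
((16 - 15)*Q(5, -5))*E = ((16 - 15)*(-1))*(-108) = (1*(-1))*(-108) = -1*(-108) = 108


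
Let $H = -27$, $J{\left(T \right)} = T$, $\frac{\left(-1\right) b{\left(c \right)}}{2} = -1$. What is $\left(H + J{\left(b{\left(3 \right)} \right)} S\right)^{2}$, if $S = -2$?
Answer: $961$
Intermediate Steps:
$b{\left(c \right)} = 2$ ($b{\left(c \right)} = \left(-2\right) \left(-1\right) = 2$)
$\left(H + J{\left(b{\left(3 \right)} \right)} S\right)^{2} = \left(-27 + 2 \left(-2\right)\right)^{2} = \left(-27 - 4\right)^{2} = \left(-31\right)^{2} = 961$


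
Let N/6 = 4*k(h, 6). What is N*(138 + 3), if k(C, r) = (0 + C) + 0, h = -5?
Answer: -16920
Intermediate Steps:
k(C, r) = C (k(C, r) = C + 0 = C)
N = -120 (N = 6*(4*(-5)) = 6*(-20) = -120)
N*(138 + 3) = -120*(138 + 3) = -120*141 = -16920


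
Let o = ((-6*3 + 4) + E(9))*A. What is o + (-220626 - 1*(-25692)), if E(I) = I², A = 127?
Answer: -186425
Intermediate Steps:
o = 8509 (o = ((-6*3 + 4) + 9²)*127 = ((-18 + 4) + 81)*127 = (-14 + 81)*127 = 67*127 = 8509)
o + (-220626 - 1*(-25692)) = 8509 + (-220626 - 1*(-25692)) = 8509 + (-220626 + 25692) = 8509 - 194934 = -186425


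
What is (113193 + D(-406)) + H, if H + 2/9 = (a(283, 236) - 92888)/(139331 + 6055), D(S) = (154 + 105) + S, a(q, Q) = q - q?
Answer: 2739196760/24231 ≈ 1.1305e+5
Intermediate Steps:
a(q, Q) = 0
D(S) = 259 + S
H = -20866/24231 (H = -2/9 + (0 - 92888)/(139331 + 6055) = -2/9 - 92888/145386 = -2/9 - 92888*1/145386 = -2/9 - 46444/72693 = -20866/24231 ≈ -0.86113)
(113193 + D(-406)) + H = (113193 + (259 - 406)) - 20866/24231 = (113193 - 147) - 20866/24231 = 113046 - 20866/24231 = 2739196760/24231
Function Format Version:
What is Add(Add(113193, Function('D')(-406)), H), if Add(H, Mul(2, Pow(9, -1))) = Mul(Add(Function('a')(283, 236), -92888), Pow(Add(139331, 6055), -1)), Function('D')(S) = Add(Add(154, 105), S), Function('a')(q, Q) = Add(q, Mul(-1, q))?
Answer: Rational(2739196760, 24231) ≈ 1.1305e+5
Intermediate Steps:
Function('a')(q, Q) = 0
Function('D')(S) = Add(259, S)
H = Rational(-20866, 24231) (H = Add(Rational(-2, 9), Mul(Add(0, -92888), Pow(Add(139331, 6055), -1))) = Add(Rational(-2, 9), Mul(-92888, Pow(145386, -1))) = Add(Rational(-2, 9), Mul(-92888, Rational(1, 145386))) = Add(Rational(-2, 9), Rational(-46444, 72693)) = Rational(-20866, 24231) ≈ -0.86113)
Add(Add(113193, Function('D')(-406)), H) = Add(Add(113193, Add(259, -406)), Rational(-20866, 24231)) = Add(Add(113193, -147), Rational(-20866, 24231)) = Add(113046, Rational(-20866, 24231)) = Rational(2739196760, 24231)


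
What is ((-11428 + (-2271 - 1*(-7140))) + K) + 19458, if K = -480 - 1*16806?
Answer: -4387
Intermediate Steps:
K = -17286 (K = -480 - 16806 = -17286)
((-11428 + (-2271 - 1*(-7140))) + K) + 19458 = ((-11428 + (-2271 - 1*(-7140))) - 17286) + 19458 = ((-11428 + (-2271 + 7140)) - 17286) + 19458 = ((-11428 + 4869) - 17286) + 19458 = (-6559 - 17286) + 19458 = -23845 + 19458 = -4387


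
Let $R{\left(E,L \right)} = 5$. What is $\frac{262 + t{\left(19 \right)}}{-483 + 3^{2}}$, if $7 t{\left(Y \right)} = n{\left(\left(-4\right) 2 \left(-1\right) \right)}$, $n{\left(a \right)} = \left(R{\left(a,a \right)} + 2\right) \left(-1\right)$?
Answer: $- \frac{87}{158} \approx -0.55063$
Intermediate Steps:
$n{\left(a \right)} = -7$ ($n{\left(a \right)} = \left(5 + 2\right) \left(-1\right) = 7 \left(-1\right) = -7$)
$t{\left(Y \right)} = -1$ ($t{\left(Y \right)} = \frac{1}{7} \left(-7\right) = -1$)
$\frac{262 + t{\left(19 \right)}}{-483 + 3^{2}} = \frac{262 - 1}{-483 + 3^{2}} = \frac{261}{-483 + 9} = \frac{261}{-474} = 261 \left(- \frac{1}{474}\right) = - \frac{87}{158}$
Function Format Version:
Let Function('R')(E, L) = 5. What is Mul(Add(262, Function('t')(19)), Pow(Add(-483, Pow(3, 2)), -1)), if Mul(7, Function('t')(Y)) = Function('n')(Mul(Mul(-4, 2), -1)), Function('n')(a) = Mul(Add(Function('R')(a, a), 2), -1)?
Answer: Rational(-87, 158) ≈ -0.55063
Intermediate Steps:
Function('n')(a) = -7 (Function('n')(a) = Mul(Add(5, 2), -1) = Mul(7, -1) = -7)
Function('t')(Y) = -1 (Function('t')(Y) = Mul(Rational(1, 7), -7) = -1)
Mul(Add(262, Function('t')(19)), Pow(Add(-483, Pow(3, 2)), -1)) = Mul(Add(262, -1), Pow(Add(-483, Pow(3, 2)), -1)) = Mul(261, Pow(Add(-483, 9), -1)) = Mul(261, Pow(-474, -1)) = Mul(261, Rational(-1, 474)) = Rational(-87, 158)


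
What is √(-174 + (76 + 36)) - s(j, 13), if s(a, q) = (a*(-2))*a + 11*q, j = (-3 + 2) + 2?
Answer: -141 + I*√62 ≈ -141.0 + 7.874*I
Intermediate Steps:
j = 1 (j = -1 + 2 = 1)
s(a, q) = -2*a² + 11*q (s(a, q) = (-2*a)*a + 11*q = -2*a² + 11*q)
√(-174 + (76 + 36)) - s(j, 13) = √(-174 + (76 + 36)) - (-2*1² + 11*13) = √(-174 + 112) - (-2*1 + 143) = √(-62) - (-2 + 143) = I*√62 - 1*141 = I*√62 - 141 = -141 + I*√62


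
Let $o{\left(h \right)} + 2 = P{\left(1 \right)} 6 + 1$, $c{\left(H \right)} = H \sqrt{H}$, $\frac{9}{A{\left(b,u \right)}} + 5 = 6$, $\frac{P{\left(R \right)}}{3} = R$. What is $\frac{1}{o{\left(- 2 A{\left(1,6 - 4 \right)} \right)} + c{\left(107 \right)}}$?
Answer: $- \frac{17}{1224754} + \frac{107 \sqrt{107}}{1224754} \approx 0.00088982$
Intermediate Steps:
$P{\left(R \right)} = 3 R$
$A{\left(b,u \right)} = 9$ ($A{\left(b,u \right)} = \frac{9}{-5 + 6} = \frac{9}{1} = 9 \cdot 1 = 9$)
$c{\left(H \right)} = H^{\frac{3}{2}}$
$o{\left(h \right)} = 17$ ($o{\left(h \right)} = -2 + \left(3 \cdot 1 \cdot 6 + 1\right) = -2 + \left(3 \cdot 6 + 1\right) = -2 + \left(18 + 1\right) = -2 + 19 = 17$)
$\frac{1}{o{\left(- 2 A{\left(1,6 - 4 \right)} \right)} + c{\left(107 \right)}} = \frac{1}{17 + 107^{\frac{3}{2}}} = \frac{1}{17 + 107 \sqrt{107}}$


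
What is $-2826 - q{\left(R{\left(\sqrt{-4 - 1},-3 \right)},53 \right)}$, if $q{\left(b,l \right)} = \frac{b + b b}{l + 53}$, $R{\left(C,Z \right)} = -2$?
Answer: $- \frac{149779}{53} \approx -2826.0$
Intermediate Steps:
$q{\left(b,l \right)} = \frac{b + b^{2}}{53 + l}$
$-2826 - q{\left(R{\left(\sqrt{-4 - 1},-3 \right)},53 \right)} = -2826 - - \frac{2 \left(1 - 2\right)}{53 + 53} = -2826 - \left(-2\right) \frac{1}{106} \left(-1\right) = -2826 - \frac{1}{53} = - \frac{149779}{53}$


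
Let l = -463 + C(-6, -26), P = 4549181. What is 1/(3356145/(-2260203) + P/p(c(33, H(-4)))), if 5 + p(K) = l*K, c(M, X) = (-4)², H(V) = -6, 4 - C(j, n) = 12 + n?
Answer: -5367982125/3435328358956 ≈ -0.0015626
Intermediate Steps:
C(j, n) = -8 - n (C(j, n) = 4 - (12 + n) = 4 + (-12 - n) = -8 - n)
c(M, X) = 16
l = -445 (l = -463 + (-8 - 1*(-26)) = -463 + (-8 + 26) = -463 + 18 = -445)
p(K) = -5 - 445*K
1/(3356145/(-2260203) + P/p(c(33, H(-4)))) = 1/(3356145/(-2260203) + 4549181/(-5 - 445*16)) = 1/(3356145*(-1/2260203) + 4549181/(-5 - 7120)) = 1/(-1118715/753401 + 4549181/(-7125)) = 1/(-1118715/753401 + 4549181*(-1/7125)) = 1/(-1118715/753401 - 4549181/7125) = 1/(-3435328358956/5367982125) = -5367982125/3435328358956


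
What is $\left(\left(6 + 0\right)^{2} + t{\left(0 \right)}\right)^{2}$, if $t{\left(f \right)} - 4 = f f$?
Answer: $1600$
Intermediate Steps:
$t{\left(f \right)} = 4 + f^{2}$ ($t{\left(f \right)} = 4 + f f = 4 + f^{2}$)
$\left(\left(6 + 0\right)^{2} + t{\left(0 \right)}\right)^{2} = \left(\left(6 + 0\right)^{2} + \left(4 + 0^{2}\right)\right)^{2} = \left(6^{2} + \left(4 + 0\right)\right)^{2} = \left(36 + 4\right)^{2} = 40^{2} = 1600$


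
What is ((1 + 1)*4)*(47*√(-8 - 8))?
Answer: 1504*I ≈ 1504.0*I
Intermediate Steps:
((1 + 1)*4)*(47*√(-8 - 8)) = (2*4)*(47*√(-16)) = 8*(47*(4*I)) = 8*(188*I) = 1504*I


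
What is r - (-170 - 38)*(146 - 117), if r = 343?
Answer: 6375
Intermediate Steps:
r - (-170 - 38)*(146 - 117) = 343 - (-170 - 38)*(146 - 117) = 343 - (-208)*29 = 343 - 1*(-6032) = 343 + 6032 = 6375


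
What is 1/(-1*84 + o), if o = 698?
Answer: 1/614 ≈ 0.0016287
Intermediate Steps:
1/(-1*84 + o) = 1/(-1*84 + 698) = 1/(-84 + 698) = 1/614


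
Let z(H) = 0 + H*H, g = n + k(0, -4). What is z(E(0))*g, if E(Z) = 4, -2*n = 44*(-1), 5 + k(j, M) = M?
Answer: 208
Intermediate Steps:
k(j, M) = -5 + M
n = 22 (n = -22*(-1) = -1/2*(-44) = 22)
g = 13 (g = 22 + (-5 - 4) = 22 - 9 = 13)
z(H) = H**2 (z(H) = 0 + H**2 = H**2)
z(E(0))*g = 4**2*13 = 16*13 = 208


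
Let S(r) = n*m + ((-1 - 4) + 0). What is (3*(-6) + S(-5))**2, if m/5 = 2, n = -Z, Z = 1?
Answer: 1089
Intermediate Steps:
n = -1 (n = -1*1 = -1)
m = 10 (m = 5*2 = 10)
S(r) = -15 (S(r) = -1*10 + ((-1 - 4) + 0) = -10 + (-5 + 0) = -10 - 5 = -15)
(3*(-6) + S(-5))**2 = (3*(-6) - 15)**2 = (-18 - 15)**2 = (-33)**2 = 1089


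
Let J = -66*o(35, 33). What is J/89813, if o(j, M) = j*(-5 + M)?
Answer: -64680/89813 ≈ -0.72016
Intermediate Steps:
J = -64680 (J = -2310*(-5 + 33) = -2310*28 = -66*980 = -64680)
J/89813 = -64680/89813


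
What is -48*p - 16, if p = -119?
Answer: 5696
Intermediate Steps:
-48*p - 16 = -48*(-119) - 16 = 5712 - 16 = 5696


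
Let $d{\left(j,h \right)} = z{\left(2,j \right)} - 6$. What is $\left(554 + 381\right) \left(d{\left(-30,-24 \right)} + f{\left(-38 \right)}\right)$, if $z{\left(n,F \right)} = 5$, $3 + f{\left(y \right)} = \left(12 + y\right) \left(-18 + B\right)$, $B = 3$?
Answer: $360910$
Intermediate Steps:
$f{\left(y \right)} = -183 - 15 y$ ($f{\left(y \right)} = -3 + \left(12 + y\right) \left(-18 + 3\right) = -3 + \left(12 + y\right) \left(-15\right) = -3 - \left(180 + 15 y\right) = -183 - 15 y$)
$d{\left(j,h \right)} = -1$ ($d{\left(j,h \right)} = 5 - 6 = -1$)
$\left(554 + 381\right) \left(d{\left(-30,-24 \right)} + f{\left(-38 \right)}\right) = \left(554 + 381\right) \left(-1 - -387\right) = 935 \left(-1 + \left(-183 + 570\right)\right) = 935 \left(-1 + 387\right) = 935 \cdot 386 = 360910$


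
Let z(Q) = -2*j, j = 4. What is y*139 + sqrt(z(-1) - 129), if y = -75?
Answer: -10425 + I*sqrt(137) ≈ -10425.0 + 11.705*I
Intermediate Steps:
z(Q) = -8 (z(Q) = -2*4 = -8)
y*139 + sqrt(z(-1) - 129) = -75*139 + sqrt(-8 - 129) = -10425 + sqrt(-137) = -10425 + I*sqrt(137)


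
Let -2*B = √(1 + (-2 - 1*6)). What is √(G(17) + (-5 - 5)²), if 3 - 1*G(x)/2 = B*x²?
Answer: √(106 + 289*I*√7) ≈ 20.952 + 18.247*I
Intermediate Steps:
B = -I*√7/2 (B = -√(1 + (-2 - 1*6))/2 = -√(1 + (-2 - 6))/2 = -√(1 - 8)/2 = -I*√7/2 ≈ -1.3229*I)
G(x) = 6 + I*√7*x² (G(x) = 6 - 2*(-I*√7/2)*x² = 6 - (-1)*I*√7*x² = 6 + I*√7*x²)
√(G(17) + (-5 - 5)²) = √((6 + I*√7*17²) + (-5 - 5)²) = √((6 + I*√7*289) + (-10)²) = √((6 + 289*I*√7) + 100) = √(106 + 289*I*√7)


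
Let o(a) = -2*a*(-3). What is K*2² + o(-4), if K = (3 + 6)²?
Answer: 300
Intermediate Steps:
o(a) = 6*a
K = 81 (K = 9² = 81)
K*2² + o(-4) = 81*2² + 6*(-4) = 81*4 - 24 = 324 - 24 = 300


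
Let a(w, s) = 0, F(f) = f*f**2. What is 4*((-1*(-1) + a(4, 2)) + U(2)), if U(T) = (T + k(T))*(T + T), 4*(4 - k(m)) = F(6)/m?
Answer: -332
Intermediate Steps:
F(f) = f**3
k(m) = 4 - 54/m (k(m) = 4 - 6**3/(4*m) = 4 - 54/m)
U(T) = 2*T*(4 + T - 54/T) (U(T) = (T + (4 - 54/T))*(T + T) = (4 + T - 54/T)*(2*T) = 2*T*(4 + T - 54/T))
4*((-1*(-1) + a(4, 2)) + U(2)) = 4*((-1*(-1) + 0) + (-108 + 2*2**2 + 8*2)) = 4*((1 + 0) + (-108 + 2*4 + 16)) = 4*(1 + (-108 + 8 + 16)) = 4*(1 - 84) = 4*(-83) = -332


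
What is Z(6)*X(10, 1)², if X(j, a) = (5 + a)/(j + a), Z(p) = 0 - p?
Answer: -216/121 ≈ -1.7851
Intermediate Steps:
Z(p) = -p
X(j, a) = (5 + a)/(a + j)
Z(6)*X(10, 1)² = (-1*6)*((5 + 1)/(1 + 10))² = -6*(6/11)² = -6*36/121 = -216/121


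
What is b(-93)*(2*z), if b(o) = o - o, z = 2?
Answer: 0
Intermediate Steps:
b(o) = 0
b(-93)*(2*z) = 0*(2*2) = 0*4 = 0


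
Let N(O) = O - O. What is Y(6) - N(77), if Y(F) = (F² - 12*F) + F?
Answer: -30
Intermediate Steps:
N(O) = 0
Y(F) = F² - 11*F
Y(6) - N(77) = 6*(-11 + 6) - 1*0 = 6*(-5) + 0 = -30 + 0 = -30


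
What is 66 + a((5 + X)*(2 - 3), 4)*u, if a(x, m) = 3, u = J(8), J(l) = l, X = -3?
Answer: 90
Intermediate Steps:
u = 8
66 + a((5 + X)*(2 - 3), 4)*u = 66 + 3*8 = 66 + 24 = 90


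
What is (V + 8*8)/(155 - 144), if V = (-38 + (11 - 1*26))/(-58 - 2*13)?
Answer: 5429/924 ≈ 5.8755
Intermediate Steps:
V = 53/84 (V = (-38 + (11 - 26))/(-58 - 26) = (-38 - 15)/(-84) = -53*(-1/84) = 53/84 ≈ 0.63095)
(V + 8*8)/(155 - 144) = (53/84 + 8*8)/(155 - 144) = (53/84 + 64)/11 = (5429/84)*(1/11) = 5429/924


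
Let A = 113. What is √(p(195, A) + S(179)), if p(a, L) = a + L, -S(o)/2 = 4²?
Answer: 2*√69 ≈ 16.613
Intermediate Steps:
S(o) = -32 (S(o) = -2*4² = -2*16 = -32)
p(a, L) = L + a
√(p(195, A) + S(179)) = √((113 + 195) - 32) = √(308 - 32) = √276 = 2*√69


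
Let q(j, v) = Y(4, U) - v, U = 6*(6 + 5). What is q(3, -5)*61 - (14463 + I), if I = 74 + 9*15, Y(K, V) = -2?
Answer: -14489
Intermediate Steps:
U = 66 (U = 6*11 = 66)
q(j, v) = -2 - v
I = 209 (I = 74 + 135 = 209)
q(3, -5)*61 - (14463 + I) = (-2 - 1*(-5))*61 - (14463 + 209) = (-2 + 5)*61 - 1*14672 = 3*61 - 14672 = 183 - 14672 = -14489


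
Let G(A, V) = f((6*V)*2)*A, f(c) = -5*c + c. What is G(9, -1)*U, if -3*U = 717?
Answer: -103248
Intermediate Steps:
U = -239 (U = -1/3*717 = -239)
f(c) = -4*c
G(A, V) = -48*A*V (G(A, V) = (-4*6*V*2)*A = (-48*V)*A = -48*A*V)
G(9, -1)*U = -48*9*(-1)*(-239) = 432*(-239) = -103248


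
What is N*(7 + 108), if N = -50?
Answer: -5750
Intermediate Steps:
N*(7 + 108) = -50*(7 + 108) = -50*115 = -5750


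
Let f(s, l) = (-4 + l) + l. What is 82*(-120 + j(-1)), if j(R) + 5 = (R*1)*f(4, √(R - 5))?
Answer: -9922 - 164*I*√6 ≈ -9922.0 - 401.72*I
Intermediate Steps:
f(s, l) = -4 + 2*l
j(R) = -5 + R*(-4 + 2*√(-5 + R)) (j(R) = -5 + (R*1)*(-4 + 2*√(R - 5)) = -5 + R*(-4 + 2*√(-5 + R)))
82*(-120 + j(-1)) = 82*(-120 + (-5 + 2*(-1)*(-2 + √(-5 - 1)))) = 82*(-120 + (-5 + 2*(-1)*(-2 + √(-6)))) = 82*(-120 + (-5 + 2*(-1)*(-2 + I*√6))) = 82*(-120 + (-5 + (4 - 2*I*√6))) = 82*(-120 + (-1 - 2*I*√6)) = 82*(-121 - 2*I*√6) = -9922 - 164*I*√6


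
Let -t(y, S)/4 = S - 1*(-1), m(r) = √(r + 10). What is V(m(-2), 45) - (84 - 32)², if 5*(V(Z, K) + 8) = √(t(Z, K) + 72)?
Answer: -2712 + 4*I*√7/5 ≈ -2712.0 + 2.1166*I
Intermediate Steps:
m(r) = √(10 + r)
t(y, S) = -4 - 4*S (t(y, S) = -4*(S - 1*(-1)) = -4*(S + 1) = -4*(1 + S) = -4 - 4*S)
V(Z, K) = -8 + √(68 - 4*K)/5 (V(Z, K) = -8 + √((-4 - 4*K) + 72)/5 = -8 + √(68 - 4*K)/5)
V(m(-2), 45) - (84 - 32)² = (-8 + 2*√(17 - 1*45)/5) - (84 - 32)² = (-8 + 2*√(17 - 45)/5) - 1*52² = (-8 + 2*√(-28)/5) - 1*2704 = (-8 + 2*(2*I*√7)/5) - 2704 = (-8 + 4*I*√7/5) - 2704 = -2712 + 4*I*√7/5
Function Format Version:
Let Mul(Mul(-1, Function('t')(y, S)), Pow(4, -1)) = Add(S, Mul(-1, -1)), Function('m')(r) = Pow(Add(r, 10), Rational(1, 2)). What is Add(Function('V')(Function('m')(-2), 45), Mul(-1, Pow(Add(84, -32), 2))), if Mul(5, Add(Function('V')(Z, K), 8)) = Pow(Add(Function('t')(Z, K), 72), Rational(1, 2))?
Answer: Add(-2712, Mul(Rational(4, 5), I, Pow(7, Rational(1, 2)))) ≈ Add(-2712.0, Mul(2.1166, I))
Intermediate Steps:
Function('m')(r) = Pow(Add(10, r), Rational(1, 2))
Function('t')(y, S) = Add(-4, Mul(-4, S)) (Function('t')(y, S) = Mul(-4, Add(S, Mul(-1, -1))) = Mul(-4, Add(S, 1)) = Mul(-4, Add(1, S)) = Add(-4, Mul(-4, S)))
Function('V')(Z, K) = Add(-8, Mul(Rational(1, 5), Pow(Add(68, Mul(-4, K)), Rational(1, 2)))) (Function('V')(Z, K) = Add(-8, Mul(Rational(1, 5), Pow(Add(Add(-4, Mul(-4, K)), 72), Rational(1, 2)))) = Add(-8, Mul(Rational(1, 5), Pow(Add(68, Mul(-4, K)), Rational(1, 2)))))
Add(Function('V')(Function('m')(-2), 45), Mul(-1, Pow(Add(84, -32), 2))) = Add(Add(-8, Mul(Rational(2, 5), Pow(Add(17, Mul(-1, 45)), Rational(1, 2)))), Mul(-1, Pow(Add(84, -32), 2))) = Add(Add(-8, Mul(Rational(2, 5), Pow(Add(17, -45), Rational(1, 2)))), Mul(-1, Pow(52, 2))) = Add(Add(-8, Mul(Rational(2, 5), Pow(-28, Rational(1, 2)))), Mul(-1, 2704)) = Add(Add(-8, Mul(Rational(2, 5), Mul(2, I, Pow(7, Rational(1, 2))))), -2704) = Add(Add(-8, Mul(Rational(4, 5), I, Pow(7, Rational(1, 2)))), -2704) = Add(-2712, Mul(Rational(4, 5), I, Pow(7, Rational(1, 2))))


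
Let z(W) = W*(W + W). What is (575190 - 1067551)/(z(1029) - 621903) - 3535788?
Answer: -5288757931213/1495779 ≈ -3.5358e+6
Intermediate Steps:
z(W) = 2*W² (z(W) = W*(2*W) = 2*W²)
(575190 - 1067551)/(z(1029) - 621903) - 3535788 = (575190 - 1067551)/(2*1029² - 621903) - 3535788 = -492361/(2*1058841 - 621903) - 3535788 = -492361/(2117682 - 621903) - 3535788 = -492361/1495779 - 3535788 = -5288757931213/1495779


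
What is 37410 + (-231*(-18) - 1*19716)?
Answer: 21852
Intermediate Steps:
37410 + (-231*(-18) - 1*19716) = 37410 + (4158 - 19716) = 37410 - 15558 = 21852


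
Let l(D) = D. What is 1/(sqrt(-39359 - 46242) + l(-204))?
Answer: -204/127217 - I*sqrt(85601)/127217 ≈ -0.0016036 - 0.0022998*I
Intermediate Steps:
1/(sqrt(-39359 - 46242) + l(-204)) = 1/(sqrt(-39359 - 46242) - 204) = 1/(sqrt(-85601) - 204) = 1/(I*sqrt(85601) - 204) = 1/(-204 + I*sqrt(85601))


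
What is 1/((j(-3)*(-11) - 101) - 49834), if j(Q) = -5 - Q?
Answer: -1/49913 ≈ -2.0035e-5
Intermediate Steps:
1/((j(-3)*(-11) - 101) - 49834) = 1/(((-5 - 1*(-3))*(-11) - 101) - 49834) = 1/(((-5 + 3)*(-11) - 101) - 49834) = 1/((-2*(-11) - 101) - 49834) = 1/((22 - 101) - 49834) = 1/(-79 - 49834) = 1/(-49913) = -1/49913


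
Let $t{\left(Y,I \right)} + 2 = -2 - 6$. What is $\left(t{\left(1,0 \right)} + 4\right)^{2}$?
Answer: $36$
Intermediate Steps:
$t{\left(Y,I \right)} = -10$ ($t{\left(Y,I \right)} = -2 - 8 = -10$)
$\left(t{\left(1,0 \right)} + 4\right)^{2} = \left(-10 + 4\right)^{2} = \left(-6\right)^{2} = 36$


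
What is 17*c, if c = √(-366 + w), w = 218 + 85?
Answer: 51*I*√7 ≈ 134.93*I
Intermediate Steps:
w = 303
c = 3*I*√7 (c = √(-366 + 303) = √(-63) = 3*I*√7 ≈ 7.9373*I)
17*c = 17*(3*I*√7) = 51*I*√7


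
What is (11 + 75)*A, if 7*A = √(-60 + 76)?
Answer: 344/7 ≈ 49.143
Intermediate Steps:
A = 4/7 (A = √(-60 + 76)/7 = √16/7 = (⅐)*4 = 4/7 ≈ 0.57143)
(11 + 75)*A = (11 + 75)*(4/7) = 86*(4/7) = 344/7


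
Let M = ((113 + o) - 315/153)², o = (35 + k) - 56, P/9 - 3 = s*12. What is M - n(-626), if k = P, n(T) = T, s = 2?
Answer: 32216514/289 ≈ 1.1148e+5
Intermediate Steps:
P = 243 (P = 27 + 9*(2*12) = 27 + 9*24 = 27 + 216 = 243)
k = 243
o = 222 (o = (35 + 243) - 56 = 278 - 56 = 222)
M = 32035600/289 (M = ((113 + 222) - 315/153)² = (335 - 315*1/153)² = (335 - 35/17)² = (5660/17)² = 32035600/289 ≈ 1.1085e+5)
M - n(-626) = 32035600/289 - 1*(-626) = 32035600/289 + 626 = 32216514/289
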